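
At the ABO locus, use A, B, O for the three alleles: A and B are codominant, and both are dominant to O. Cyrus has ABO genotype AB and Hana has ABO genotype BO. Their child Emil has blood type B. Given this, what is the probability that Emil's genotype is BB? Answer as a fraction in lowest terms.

1/2

Cross AB × BO → 1/4 AB, 1/4 AO, 1/4 BB, 1/4 BO.
Type-B genotypes among offspring: BB (1/4), BO (1/4); total 1/2.
P(BB | type B) = (1/4) / (1/2) = 1/2.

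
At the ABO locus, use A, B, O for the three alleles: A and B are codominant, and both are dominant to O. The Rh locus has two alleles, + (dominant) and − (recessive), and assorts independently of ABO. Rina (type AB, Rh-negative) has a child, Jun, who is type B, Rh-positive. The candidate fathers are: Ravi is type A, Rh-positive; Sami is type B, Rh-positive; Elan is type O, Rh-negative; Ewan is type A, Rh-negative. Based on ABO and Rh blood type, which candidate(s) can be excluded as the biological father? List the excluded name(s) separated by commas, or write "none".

Elan, Ewan

A candidate is excluded only if no genotype consistent with his phenotype could produce a type B, Rh-positive child with a type AB, Rh-negative mother.
Elan (type O, Rh-): no genotype consistent with that phenotype can produce a type-B Rh+ child with a type-AB mother.
Ewan (type A, Rh-): no genotype consistent with that phenotype can produce a type-B Rh+ child with a type-AB mother.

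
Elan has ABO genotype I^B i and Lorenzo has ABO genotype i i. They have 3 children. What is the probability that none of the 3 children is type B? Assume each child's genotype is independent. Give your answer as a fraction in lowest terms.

ABO cross I^B i × i i → 1/2 O, 1/2 B.
So P(type B) = 1/2 per child.
P(not type B) = 1/2 for one child; (1/2)^3 = 1/8.

1/8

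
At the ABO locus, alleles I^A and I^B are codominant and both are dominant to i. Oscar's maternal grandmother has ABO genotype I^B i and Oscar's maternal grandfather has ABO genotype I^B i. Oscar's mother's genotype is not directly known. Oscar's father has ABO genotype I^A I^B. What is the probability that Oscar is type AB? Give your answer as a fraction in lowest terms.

Oscar's mother's ABO genotype from I^B i × I^B i: 1/4 I^B I^B, 1/2 I^B i, 1/4 i i.
Crossing each possibility with the father I^A I^B and summing P(type AB): 1/4·1/2 + 1/2·1/4 + 1/4·0 = 1/4.

1/4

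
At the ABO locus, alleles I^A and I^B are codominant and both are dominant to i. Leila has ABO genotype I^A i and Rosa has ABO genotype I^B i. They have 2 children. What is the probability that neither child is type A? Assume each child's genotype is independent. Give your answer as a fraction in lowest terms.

ABO cross I^A i × I^B i → 1/4 O, 1/4 A, 1/4 B, 1/4 AB.
So P(type A) = 1/4 per child.
P(not type A) = 3/4 for one child; (3/4)^2 = 9/16.

9/16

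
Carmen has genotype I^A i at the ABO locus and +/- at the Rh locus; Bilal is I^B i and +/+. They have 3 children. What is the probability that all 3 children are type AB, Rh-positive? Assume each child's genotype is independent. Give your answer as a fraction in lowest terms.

ABO cross I^A i × I^B i → 1/4 O, 1/4 A, 1/4 B, 1/4 AB.
Rh cross +/- × +/+ → 1 Rh+; so P(type AB, Rh-positive) = 1/4 × 1 = 1/4 per child.
All 3 independent: (1/4)^3 = 1/64.

1/64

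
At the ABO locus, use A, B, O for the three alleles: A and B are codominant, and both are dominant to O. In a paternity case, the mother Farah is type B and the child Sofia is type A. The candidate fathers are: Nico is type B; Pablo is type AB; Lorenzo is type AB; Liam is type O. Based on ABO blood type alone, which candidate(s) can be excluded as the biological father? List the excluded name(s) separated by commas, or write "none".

Nico, Liam

A candidate is excluded only if no genotype consistent with his phenotype could produce a type A child with a type B mother.
Nico (type B): no genotype consistent with that phenotype can produce a type-A child with a type-B mother.
Liam (type O): no genotype consistent with that phenotype can produce a type-A child with a type-B mother.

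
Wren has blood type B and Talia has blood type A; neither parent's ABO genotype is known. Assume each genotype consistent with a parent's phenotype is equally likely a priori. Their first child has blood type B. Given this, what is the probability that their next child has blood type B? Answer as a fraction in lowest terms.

Possible genotypes: Wren ∈ {BB, BO}; Talia ∈ {AA, AO}.
Weight each parental genotype pair by prior × P(type-B child):
  BB × AO: posterior weight 2/3; P(next child type B) = 1/2.
  BO × AO: posterior weight 1/3; P(next child type B) = 1/4.
Weighted sum = 5/12.

5/12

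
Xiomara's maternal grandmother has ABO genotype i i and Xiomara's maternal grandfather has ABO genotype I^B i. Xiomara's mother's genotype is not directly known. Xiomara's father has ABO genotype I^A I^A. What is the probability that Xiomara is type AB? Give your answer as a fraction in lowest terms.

Xiomara's mother's ABO genotype from i i × I^B i: 1/2 I^B i, 1/2 i i.
Crossing each possibility with the father I^A I^A and summing P(type AB): 1/2·1/2 + 1/2·0 = 1/4.

1/4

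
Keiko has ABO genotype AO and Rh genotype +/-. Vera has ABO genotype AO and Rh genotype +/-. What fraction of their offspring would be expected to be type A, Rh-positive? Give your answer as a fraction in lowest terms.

9/16

ABO cross AO × AO → offspring phenotypes: 1/4 O, 3/4 A.
Rh cross +/- × +/- → 3/4 Rh+, 1/4 Rh-.
Independent loci: P(type A, Rh-positive) = 3/4 × 3/4 = 9/16.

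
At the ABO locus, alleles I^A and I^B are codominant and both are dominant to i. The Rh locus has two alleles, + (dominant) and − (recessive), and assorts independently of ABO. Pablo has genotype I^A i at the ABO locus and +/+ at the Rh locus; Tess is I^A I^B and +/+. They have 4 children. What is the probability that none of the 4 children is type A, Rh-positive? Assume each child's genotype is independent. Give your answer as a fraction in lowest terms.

1/16

ABO cross I^A i × I^A I^B → 1/2 A, 1/4 B, 1/4 AB.
Rh cross +/+ × +/+ → 1 Rh+; so P(type A, Rh-positive) = 1/2 × 1 = 1/2 per child.
P(not type A, Rh-positive) = 1/2 for one child; (1/2)^4 = 1/16.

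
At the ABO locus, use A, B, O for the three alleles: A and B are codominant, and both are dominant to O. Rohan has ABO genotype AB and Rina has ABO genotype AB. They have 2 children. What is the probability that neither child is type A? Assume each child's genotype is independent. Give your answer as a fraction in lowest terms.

9/16

ABO cross AB × AB → 1/4 A, 1/4 B, 1/2 AB.
So P(type A) = 1/4 per child.
P(not type A) = 3/4 for one child; (3/4)^2 = 9/16.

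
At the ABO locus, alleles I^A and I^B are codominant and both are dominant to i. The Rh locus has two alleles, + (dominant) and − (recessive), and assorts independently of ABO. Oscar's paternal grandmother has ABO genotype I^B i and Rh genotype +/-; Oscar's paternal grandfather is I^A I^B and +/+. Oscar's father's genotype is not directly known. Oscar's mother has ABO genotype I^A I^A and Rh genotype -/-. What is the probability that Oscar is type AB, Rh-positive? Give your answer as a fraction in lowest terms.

3/8

Oscar's father's ABO genotype from I^B i × I^A I^B: 1/4 I^A I^B, 1/4 I^A i, 1/4 I^B I^B, 1/4 I^B i.
Crossing each possibility with the mother I^A I^A and summing P(type AB): 1/4·1/2 + 1/4·0 + 1/4·1 + 1/4·1/2 = 1/2.
Similarly for Rh via the father's Rh distribution: P(Rh+) = 3/4.
Independent loci: 1/2 × 3/4 = 3/8.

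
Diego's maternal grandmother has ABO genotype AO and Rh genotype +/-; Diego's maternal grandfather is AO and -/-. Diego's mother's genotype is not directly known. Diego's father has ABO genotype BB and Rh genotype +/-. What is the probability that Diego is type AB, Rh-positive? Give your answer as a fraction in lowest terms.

5/16

Diego's mother's ABO genotype from AO × AO: 1/4 AA, 1/2 AO, 1/4 OO.
Crossing each possibility with the father BB and summing P(type AB): 1/4·1 + 1/2·1/2 + 1/4·0 = 1/2.
Similarly for Rh via the mother's Rh distribution: P(Rh+) = 5/8.
Independent loci: 1/2 × 5/8 = 5/16.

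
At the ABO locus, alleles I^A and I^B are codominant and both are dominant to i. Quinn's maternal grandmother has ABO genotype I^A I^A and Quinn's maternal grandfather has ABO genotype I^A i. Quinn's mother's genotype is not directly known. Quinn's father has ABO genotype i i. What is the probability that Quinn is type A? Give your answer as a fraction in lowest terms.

Quinn's mother's ABO genotype from I^A I^A × I^A i: 1/2 I^A I^A, 1/2 I^A i.
Crossing each possibility with the father i i and summing P(type A): 1/2·1 + 1/2·1/2 = 3/4.

3/4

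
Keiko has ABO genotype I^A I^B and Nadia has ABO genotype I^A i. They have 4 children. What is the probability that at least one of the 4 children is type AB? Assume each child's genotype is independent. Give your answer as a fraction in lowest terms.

175/256

ABO cross I^A I^B × I^A i → 1/2 A, 1/4 B, 1/4 AB.
So P(type AB) = 1/4 per child.
P(none) = (3/4)^4 = 81/256; P(at least one) = 1 − 81/256 = 175/256.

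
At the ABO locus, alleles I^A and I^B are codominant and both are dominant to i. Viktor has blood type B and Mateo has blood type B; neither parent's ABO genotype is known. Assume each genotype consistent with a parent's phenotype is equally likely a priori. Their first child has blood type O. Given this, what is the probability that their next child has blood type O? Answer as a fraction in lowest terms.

Possible genotypes: Viktor ∈ {I^B I^B, I^B i}; Mateo ∈ {I^B I^B, I^B i}.
Weight each parental genotype pair by prior × P(type-O child):
  I^B i × I^B i: posterior weight 1; P(next child type O) = 1/4.
Weighted sum = 1/4.

1/4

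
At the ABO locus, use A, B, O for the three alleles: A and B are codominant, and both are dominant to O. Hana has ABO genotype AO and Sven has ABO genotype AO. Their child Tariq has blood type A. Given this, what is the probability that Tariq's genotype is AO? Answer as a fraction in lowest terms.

2/3

Cross AO × AO → 1/4 AA, 1/2 AO, 1/4 OO.
Type-A genotypes among offspring: AA (1/4), AO (1/2); total 3/4.
P(AO | type A) = (1/2) / (3/4) = 2/3.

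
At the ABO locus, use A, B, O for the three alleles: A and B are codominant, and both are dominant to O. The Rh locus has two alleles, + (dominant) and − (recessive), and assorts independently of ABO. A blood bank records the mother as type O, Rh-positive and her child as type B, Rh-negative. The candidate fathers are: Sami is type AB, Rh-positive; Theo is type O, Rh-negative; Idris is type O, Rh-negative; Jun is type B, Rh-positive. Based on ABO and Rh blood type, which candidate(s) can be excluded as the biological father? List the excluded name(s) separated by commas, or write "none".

Theo, Idris

A candidate is excluded only if no genotype consistent with his phenotype could produce a type B, Rh-negative child with a type O, Rh-positive mother.
Theo (type O, Rh-): no genotype consistent with that phenotype can produce a type-B Rh- child with a type-O mother.
Idris (type O, Rh-): no genotype consistent with that phenotype can produce a type-B Rh- child with a type-O mother.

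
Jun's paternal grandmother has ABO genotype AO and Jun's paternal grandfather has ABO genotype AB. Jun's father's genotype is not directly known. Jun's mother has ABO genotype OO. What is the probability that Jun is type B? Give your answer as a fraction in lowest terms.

1/4

Jun's father's ABO genotype from AO × AB: 1/4 AA, 1/4 AB, 1/4 AO, 1/4 BO.
Crossing each possibility with the mother OO and summing P(type B): 1/4·0 + 1/4·1/2 + 1/4·0 + 1/4·1/2 = 1/4.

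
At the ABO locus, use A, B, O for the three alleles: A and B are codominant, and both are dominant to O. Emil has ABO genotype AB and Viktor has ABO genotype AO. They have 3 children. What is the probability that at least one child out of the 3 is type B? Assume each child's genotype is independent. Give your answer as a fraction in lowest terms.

ABO cross AB × AO → 1/2 A, 1/4 B, 1/4 AB.
So P(type B) = 1/4 per child.
P(none) = (3/4)^3 = 27/64; P(at least one) = 1 − 27/64 = 37/64.

37/64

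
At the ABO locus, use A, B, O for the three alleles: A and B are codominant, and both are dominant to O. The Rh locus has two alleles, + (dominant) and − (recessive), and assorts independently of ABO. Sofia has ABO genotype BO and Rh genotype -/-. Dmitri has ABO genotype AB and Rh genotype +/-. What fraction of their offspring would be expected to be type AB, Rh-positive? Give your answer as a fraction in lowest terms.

1/8

ABO cross BO × AB → offspring phenotypes: 1/4 A, 1/2 B, 1/4 AB.
Rh cross -/- × +/- → 1/2 Rh+, 1/2 Rh-.
Independent loci: P(type AB, Rh-positive) = 1/4 × 1/2 = 1/8.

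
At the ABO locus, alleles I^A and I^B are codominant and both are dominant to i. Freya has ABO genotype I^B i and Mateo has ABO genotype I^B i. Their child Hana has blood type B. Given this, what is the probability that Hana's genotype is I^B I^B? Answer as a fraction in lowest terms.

Cross I^B i × I^B i → 1/4 I^B I^B, 1/2 I^B i, 1/4 i i.
Type-B genotypes among offspring: I^B I^B (1/4), I^B i (1/2); total 3/4.
P(I^B I^B | type B) = (1/4) / (3/4) = 1/3.

1/3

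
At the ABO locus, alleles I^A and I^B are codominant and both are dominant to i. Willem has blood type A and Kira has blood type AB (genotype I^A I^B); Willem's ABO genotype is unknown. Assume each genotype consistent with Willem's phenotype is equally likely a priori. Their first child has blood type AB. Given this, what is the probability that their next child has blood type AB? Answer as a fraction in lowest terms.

5/12

Possible genotypes: Willem ∈ {I^A I^A, I^A i}; Kira ∈ {I^A I^B}.
Weight each parental genotype pair by prior × P(type-AB child):
  I^A I^A × I^A I^B: posterior weight 2/3; P(next child type AB) = 1/2.
  I^A i × I^A I^B: posterior weight 1/3; P(next child type AB) = 1/4.
Weighted sum = 5/12.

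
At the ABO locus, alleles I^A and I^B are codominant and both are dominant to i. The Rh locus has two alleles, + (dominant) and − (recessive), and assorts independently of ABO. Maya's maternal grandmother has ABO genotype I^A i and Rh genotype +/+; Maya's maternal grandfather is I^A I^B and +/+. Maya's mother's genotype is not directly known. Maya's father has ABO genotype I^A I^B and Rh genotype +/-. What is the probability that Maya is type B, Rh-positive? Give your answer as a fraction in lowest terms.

Maya's mother's ABO genotype from I^A i × I^A I^B: 1/4 I^A I^A, 1/4 I^A I^B, 1/4 I^A i, 1/4 I^B i.
Crossing each possibility with the father I^A I^B and summing P(type B): 1/4·0 + 1/4·1/4 + 1/4·1/4 + 1/4·1/2 = 1/4.
Similarly for Rh via the mother's Rh distribution: P(Rh+) = 1.
Independent loci: 1/4 × 1 = 1/4.

1/4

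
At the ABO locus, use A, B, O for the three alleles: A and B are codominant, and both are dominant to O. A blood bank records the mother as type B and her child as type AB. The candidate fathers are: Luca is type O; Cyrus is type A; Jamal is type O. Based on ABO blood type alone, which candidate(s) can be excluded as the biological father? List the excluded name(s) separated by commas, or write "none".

Luca, Jamal

A candidate is excluded only if no genotype consistent with his phenotype could produce a type AB child with a type B mother.
Luca (type O): no genotype consistent with that phenotype can produce a type-AB child with a type-B mother.
Jamal (type O): no genotype consistent with that phenotype can produce a type-AB child with a type-B mother.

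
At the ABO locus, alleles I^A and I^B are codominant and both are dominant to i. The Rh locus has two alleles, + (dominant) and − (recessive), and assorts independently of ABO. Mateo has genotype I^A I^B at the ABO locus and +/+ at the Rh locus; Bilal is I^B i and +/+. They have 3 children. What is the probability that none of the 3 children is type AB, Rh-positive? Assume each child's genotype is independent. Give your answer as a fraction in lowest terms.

27/64

ABO cross I^A I^B × I^B i → 1/4 A, 1/2 B, 1/4 AB.
Rh cross +/+ × +/+ → 1 Rh+; so P(type AB, Rh-positive) = 1/4 × 1 = 1/4 per child.
P(not type AB, Rh-positive) = 3/4 for one child; (3/4)^3 = 27/64.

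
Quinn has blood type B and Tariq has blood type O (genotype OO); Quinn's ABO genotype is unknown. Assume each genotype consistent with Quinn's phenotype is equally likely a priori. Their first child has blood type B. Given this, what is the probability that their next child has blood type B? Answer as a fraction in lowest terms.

Possible genotypes: Quinn ∈ {BB, BO}; Tariq ∈ {OO}.
Weight each parental genotype pair by prior × P(type-B child):
  BB × OO: posterior weight 2/3; P(next child type B) = 1.
  BO × OO: posterior weight 1/3; P(next child type B) = 1/2.
Weighted sum = 5/6.

5/6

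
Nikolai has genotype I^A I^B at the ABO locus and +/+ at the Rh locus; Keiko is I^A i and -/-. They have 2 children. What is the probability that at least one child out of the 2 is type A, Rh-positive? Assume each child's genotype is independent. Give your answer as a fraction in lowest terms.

ABO cross I^A I^B × I^A i → 1/2 A, 1/4 B, 1/4 AB.
Rh cross +/+ × -/- → 1 Rh+; so P(type A, Rh-positive) = 1/2 × 1 = 1/2 per child.
P(none) = (1/2)^2 = 1/4; P(at least one) = 1 − 1/4 = 3/4.

3/4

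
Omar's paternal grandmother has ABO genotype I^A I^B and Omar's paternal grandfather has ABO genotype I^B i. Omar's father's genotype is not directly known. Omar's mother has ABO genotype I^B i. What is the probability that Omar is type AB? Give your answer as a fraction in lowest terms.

Omar's father's ABO genotype from I^A I^B × I^B i: 1/4 I^A I^B, 1/4 I^A i, 1/4 I^B I^B, 1/4 I^B i.
Crossing each possibility with the mother I^B i and summing P(type AB): 1/4·1/4 + 1/4·1/4 + 1/4·0 + 1/4·0 = 1/8.

1/8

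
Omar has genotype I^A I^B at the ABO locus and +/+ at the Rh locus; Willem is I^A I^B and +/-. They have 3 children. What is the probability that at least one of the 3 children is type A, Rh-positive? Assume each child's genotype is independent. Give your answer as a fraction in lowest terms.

ABO cross I^A I^B × I^A I^B → 1/4 A, 1/4 B, 1/2 AB.
Rh cross +/+ × +/- → 1 Rh+; so P(type A, Rh-positive) = 1/4 × 1 = 1/4 per child.
P(none) = (3/4)^3 = 27/64; P(at least one) = 1 − 27/64 = 37/64.

37/64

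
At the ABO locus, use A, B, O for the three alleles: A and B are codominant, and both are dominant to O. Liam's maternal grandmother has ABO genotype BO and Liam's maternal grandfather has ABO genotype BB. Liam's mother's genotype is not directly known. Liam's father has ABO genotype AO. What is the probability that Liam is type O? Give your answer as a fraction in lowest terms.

Liam's mother's ABO genotype from BO × BB: 1/2 BB, 1/2 BO.
Crossing each possibility with the father AO and summing P(type O): 1/2·0 + 1/2·1/4 = 1/8.

1/8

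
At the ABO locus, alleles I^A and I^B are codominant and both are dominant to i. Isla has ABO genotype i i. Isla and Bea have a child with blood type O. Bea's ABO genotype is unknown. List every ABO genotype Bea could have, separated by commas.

For each candidate genotype of Bea, check whether crossing it with i i can produce every observed child phenotype.
  I^A I^A → possible child types {A} ✗
  I^A I^B → possible child types {A, B} ✗
  I^A i → possible child types {O, A} ✓
  I^B I^B → possible child types {B} ✗
  I^B i → possible child types {O, B} ✓
  i i → possible child types {O} ✓

I^A i, I^B i, i i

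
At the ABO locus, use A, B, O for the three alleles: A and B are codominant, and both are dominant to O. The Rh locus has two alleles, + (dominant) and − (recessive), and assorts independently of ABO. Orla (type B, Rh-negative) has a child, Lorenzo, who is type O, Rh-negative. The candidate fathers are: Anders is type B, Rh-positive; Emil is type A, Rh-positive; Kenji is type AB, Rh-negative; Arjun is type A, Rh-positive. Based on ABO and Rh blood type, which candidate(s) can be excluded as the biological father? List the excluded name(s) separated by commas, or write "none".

A candidate is excluded only if no genotype consistent with his phenotype could produce a type O, Rh-negative child with a type B, Rh-negative mother.
Kenji (type AB, Rh-): no genotype consistent with that phenotype can produce a type-O Rh- child with a type-B mother.

Kenji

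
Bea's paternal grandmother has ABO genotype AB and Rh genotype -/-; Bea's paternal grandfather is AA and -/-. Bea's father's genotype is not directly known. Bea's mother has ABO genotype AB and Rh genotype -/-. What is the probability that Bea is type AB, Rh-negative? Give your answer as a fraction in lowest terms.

Bea's father's ABO genotype from AB × AA: 1/2 AA, 1/2 AB.
Crossing each possibility with the mother AB and summing P(type AB): 1/2·1/2 + 1/2·1/2 = 1/2.
Similarly for Rh via the father's Rh distribution: P(Rh-) = 1.
Independent loci: 1/2 × 1 = 1/2.

1/2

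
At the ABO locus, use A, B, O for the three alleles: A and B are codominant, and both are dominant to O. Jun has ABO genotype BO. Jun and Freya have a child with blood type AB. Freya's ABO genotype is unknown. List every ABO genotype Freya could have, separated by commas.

For each candidate genotype of Freya, check whether crossing it with BO can produce every observed child phenotype.
  AA → possible child types {A, AB} ✓
  AB → possible child types {A, B, AB} ✓
  AO → possible child types {O, A, B, AB} ✓
  BB → possible child types {B} ✗
  BO → possible child types {O, B} ✗
  OO → possible child types {O, B} ✗

AA, AB, AO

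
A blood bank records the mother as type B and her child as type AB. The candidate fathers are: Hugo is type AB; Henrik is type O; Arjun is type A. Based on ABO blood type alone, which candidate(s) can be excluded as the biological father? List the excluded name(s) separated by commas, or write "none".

A candidate is excluded only if no genotype consistent with his phenotype could produce a type AB child with a type B mother.
Henrik (type O): no genotype consistent with that phenotype can produce a type-AB child with a type-B mother.

Henrik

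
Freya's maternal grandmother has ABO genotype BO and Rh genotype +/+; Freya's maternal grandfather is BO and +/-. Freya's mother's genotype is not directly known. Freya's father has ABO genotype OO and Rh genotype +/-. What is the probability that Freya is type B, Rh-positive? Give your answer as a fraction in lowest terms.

7/16

Freya's mother's ABO genotype from BO × BO: 1/4 BB, 1/2 BO, 1/4 OO.
Crossing each possibility with the father OO and summing P(type B): 1/4·1 + 1/2·1/2 + 1/4·0 = 1/2.
Similarly for Rh via the mother's Rh distribution: P(Rh+) = 7/8.
Independent loci: 1/2 × 7/8 = 7/16.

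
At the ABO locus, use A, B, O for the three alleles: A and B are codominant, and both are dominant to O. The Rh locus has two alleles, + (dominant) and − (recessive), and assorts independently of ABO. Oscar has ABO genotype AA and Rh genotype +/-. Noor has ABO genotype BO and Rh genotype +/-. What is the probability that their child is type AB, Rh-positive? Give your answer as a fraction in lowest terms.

3/8

ABO cross AA × BO → offspring phenotypes: 1/2 A, 1/2 AB.
Rh cross +/- × +/- → 3/4 Rh+, 1/4 Rh-.
Independent loci: P(type AB, Rh-positive) = 1/2 × 3/4 = 3/8.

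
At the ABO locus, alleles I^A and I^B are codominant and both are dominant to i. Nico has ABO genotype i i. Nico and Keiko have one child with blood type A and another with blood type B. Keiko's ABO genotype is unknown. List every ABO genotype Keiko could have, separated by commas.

For each candidate genotype of Keiko, check whether crossing it with i i can produce every observed child phenotype.
  I^A I^A → possible child types {A} ✗
  I^A I^B → possible child types {A, B} ✓
  I^A i → possible child types {O, A} ✗
  I^B I^B → possible child types {B} ✗
  I^B i → possible child types {O, B} ✗
  i i → possible child types {O} ✗

I^A I^B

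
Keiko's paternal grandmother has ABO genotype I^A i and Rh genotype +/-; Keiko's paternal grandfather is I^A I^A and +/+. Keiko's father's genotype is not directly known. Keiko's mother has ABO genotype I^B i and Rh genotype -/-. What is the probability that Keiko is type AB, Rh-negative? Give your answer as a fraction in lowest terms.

3/32

Keiko's father's ABO genotype from I^A i × I^A I^A: 1/2 I^A I^A, 1/2 I^A i.
Crossing each possibility with the mother I^B i and summing P(type AB): 1/2·1/2 + 1/2·1/4 = 3/8.
Similarly for Rh via the father's Rh distribution: P(Rh-) = 1/4.
Independent loci: 3/8 × 1/4 = 3/32.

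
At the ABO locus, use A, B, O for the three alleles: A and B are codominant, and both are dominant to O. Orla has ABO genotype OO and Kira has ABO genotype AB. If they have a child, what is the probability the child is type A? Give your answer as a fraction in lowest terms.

ABO cross OO × AB → offspring phenotypes: 1/2 A, 1/2 B.
So P(type A) = 1/2.

1/2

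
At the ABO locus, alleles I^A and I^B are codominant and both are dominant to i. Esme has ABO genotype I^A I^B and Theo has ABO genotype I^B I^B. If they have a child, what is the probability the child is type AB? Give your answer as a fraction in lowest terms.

1/2

ABO cross I^A I^B × I^B I^B → offspring phenotypes: 1/2 B, 1/2 AB.
So P(type AB) = 1/2.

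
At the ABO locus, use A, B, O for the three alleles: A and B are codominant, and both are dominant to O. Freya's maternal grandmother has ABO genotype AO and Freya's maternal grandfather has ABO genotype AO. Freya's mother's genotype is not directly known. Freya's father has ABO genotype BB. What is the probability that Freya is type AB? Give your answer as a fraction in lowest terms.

1/2

Freya's mother's ABO genotype from AO × AO: 1/4 AA, 1/2 AO, 1/4 OO.
Crossing each possibility with the father BB and summing P(type AB): 1/4·1 + 1/2·1/2 + 1/4·0 = 1/2.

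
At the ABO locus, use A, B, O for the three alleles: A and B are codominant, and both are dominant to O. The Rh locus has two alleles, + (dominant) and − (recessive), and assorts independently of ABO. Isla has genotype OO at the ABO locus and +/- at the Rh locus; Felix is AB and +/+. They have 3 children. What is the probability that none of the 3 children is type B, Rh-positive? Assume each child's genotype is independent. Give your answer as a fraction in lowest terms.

1/8

ABO cross OO × AB → 1/2 A, 1/2 B.
Rh cross +/- × +/+ → 1 Rh+; so P(type B, Rh-positive) = 1/2 × 1 = 1/2 per child.
P(not type B, Rh-positive) = 1/2 for one child; (1/2)^3 = 1/8.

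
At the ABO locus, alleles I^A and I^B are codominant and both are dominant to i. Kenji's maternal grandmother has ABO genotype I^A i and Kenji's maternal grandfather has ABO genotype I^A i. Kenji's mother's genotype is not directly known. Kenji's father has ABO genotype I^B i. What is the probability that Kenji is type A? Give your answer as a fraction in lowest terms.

1/4

Kenji's mother's ABO genotype from I^A i × I^A i: 1/4 I^A I^A, 1/2 I^A i, 1/4 i i.
Crossing each possibility with the father I^B i and summing P(type A): 1/4·1/2 + 1/2·1/4 + 1/4·0 = 1/4.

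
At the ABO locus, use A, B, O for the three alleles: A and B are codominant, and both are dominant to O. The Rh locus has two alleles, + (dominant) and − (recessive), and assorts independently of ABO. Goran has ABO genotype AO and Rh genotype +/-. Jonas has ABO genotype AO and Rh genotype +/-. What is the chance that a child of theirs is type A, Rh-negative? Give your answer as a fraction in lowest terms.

3/16

ABO cross AO × AO → offspring phenotypes: 1/4 O, 3/4 A.
Rh cross +/- × +/- → 3/4 Rh+, 1/4 Rh-.
Independent loci: P(type A, Rh-negative) = 3/4 × 1/4 = 3/16.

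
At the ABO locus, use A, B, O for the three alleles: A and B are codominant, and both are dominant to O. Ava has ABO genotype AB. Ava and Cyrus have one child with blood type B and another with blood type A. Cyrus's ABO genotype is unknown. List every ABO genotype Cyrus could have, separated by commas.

AB, AO, BO, OO

For each candidate genotype of Cyrus, check whether crossing it with AB can produce every observed child phenotype.
  AA → possible child types {A, AB} ✗
  AB → possible child types {A, B, AB} ✓
  AO → possible child types {A, B, AB} ✓
  BB → possible child types {B, AB} ✗
  BO → possible child types {A, B, AB} ✓
  OO → possible child types {A, B} ✓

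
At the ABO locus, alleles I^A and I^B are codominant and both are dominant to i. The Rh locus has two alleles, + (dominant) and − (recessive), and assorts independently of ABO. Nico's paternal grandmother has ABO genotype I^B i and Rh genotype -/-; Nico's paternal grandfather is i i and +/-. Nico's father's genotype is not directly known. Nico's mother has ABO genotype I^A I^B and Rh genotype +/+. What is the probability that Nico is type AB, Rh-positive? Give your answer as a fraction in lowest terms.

Nico's father's ABO genotype from I^B i × i i: 1/2 I^B i, 1/2 i i.
Crossing each possibility with the mother I^A I^B and summing P(type AB): 1/2·1/4 + 1/2·0 = 1/8.
Similarly for Rh via the father's Rh distribution: P(Rh+) = 1.
Independent loci: 1/8 × 1 = 1/8.

1/8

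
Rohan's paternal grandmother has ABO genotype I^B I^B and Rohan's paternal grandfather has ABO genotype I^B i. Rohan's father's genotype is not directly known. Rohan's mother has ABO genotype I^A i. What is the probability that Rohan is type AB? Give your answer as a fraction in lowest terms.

Rohan's father's ABO genotype from I^B I^B × I^B i: 1/2 I^B I^B, 1/2 I^B i.
Crossing each possibility with the mother I^A i and summing P(type AB): 1/2·1/2 + 1/2·1/4 = 3/8.

3/8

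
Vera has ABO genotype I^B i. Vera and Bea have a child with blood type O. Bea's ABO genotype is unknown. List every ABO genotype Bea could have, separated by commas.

For each candidate genotype of Bea, check whether crossing it with I^B i can produce every observed child phenotype.
  I^A I^A → possible child types {A, AB} ✗
  I^A I^B → possible child types {A, B, AB} ✗
  I^A i → possible child types {O, A, B, AB} ✓
  I^B I^B → possible child types {B} ✗
  I^B i → possible child types {O, B} ✓
  i i → possible child types {O, B} ✓

I^A i, I^B i, i i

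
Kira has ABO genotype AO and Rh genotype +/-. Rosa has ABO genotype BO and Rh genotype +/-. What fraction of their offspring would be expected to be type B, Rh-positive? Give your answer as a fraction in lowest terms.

3/16

ABO cross AO × BO → offspring phenotypes: 1/4 O, 1/4 A, 1/4 B, 1/4 AB.
Rh cross +/- × +/- → 3/4 Rh+, 1/4 Rh-.
Independent loci: P(type B, Rh-positive) = 1/4 × 3/4 = 3/16.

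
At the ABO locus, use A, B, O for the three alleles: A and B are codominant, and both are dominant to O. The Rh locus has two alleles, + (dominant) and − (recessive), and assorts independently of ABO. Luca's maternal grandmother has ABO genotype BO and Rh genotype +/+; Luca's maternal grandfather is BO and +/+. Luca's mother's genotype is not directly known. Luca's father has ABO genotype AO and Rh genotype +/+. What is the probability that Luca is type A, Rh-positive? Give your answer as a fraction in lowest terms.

1/4

Luca's mother's ABO genotype from BO × BO: 1/4 BB, 1/2 BO, 1/4 OO.
Crossing each possibility with the father AO and summing P(type A): 1/4·0 + 1/2·1/4 + 1/4·1/2 = 1/4.
Similarly for Rh via the mother's Rh distribution: P(Rh+) = 1.
Independent loci: 1/4 × 1 = 1/4.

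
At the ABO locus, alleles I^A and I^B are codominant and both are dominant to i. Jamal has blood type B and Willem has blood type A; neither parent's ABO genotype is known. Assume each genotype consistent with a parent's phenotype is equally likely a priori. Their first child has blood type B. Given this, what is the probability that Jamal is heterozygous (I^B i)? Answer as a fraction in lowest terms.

1/3

Possible genotypes: Jamal ∈ {I^B I^B, I^B i}; Willem ∈ {I^A I^A, I^A i}.
Weight each parental genotype pair by prior × P(type-B child):
  I^B I^B × I^A i: posterior weight 2/3.
  I^B i × I^A i: posterior weight 1/3.
Sum the posterior weight over pairs where Jamal is I^B i: 1/3.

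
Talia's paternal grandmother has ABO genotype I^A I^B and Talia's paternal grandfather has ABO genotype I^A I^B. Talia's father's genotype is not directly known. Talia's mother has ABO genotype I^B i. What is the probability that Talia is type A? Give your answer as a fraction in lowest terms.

Talia's father's ABO genotype from I^A I^B × I^A I^B: 1/4 I^A I^A, 1/2 I^A I^B, 1/4 I^B I^B.
Crossing each possibility with the mother I^B i and summing P(type A): 1/4·1/2 + 1/2·1/4 + 1/4·0 = 1/4.

1/4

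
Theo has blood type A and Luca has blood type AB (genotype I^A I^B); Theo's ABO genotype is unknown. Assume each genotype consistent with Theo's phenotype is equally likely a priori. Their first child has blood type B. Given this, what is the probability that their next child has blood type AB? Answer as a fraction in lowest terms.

Possible genotypes: Theo ∈ {I^A I^A, I^A i}; Luca ∈ {I^A I^B}.
Weight each parental genotype pair by prior × P(type-B child):
  I^A i × I^A I^B: posterior weight 1; P(next child type AB) = 1/4.
Weighted sum = 1/4.

1/4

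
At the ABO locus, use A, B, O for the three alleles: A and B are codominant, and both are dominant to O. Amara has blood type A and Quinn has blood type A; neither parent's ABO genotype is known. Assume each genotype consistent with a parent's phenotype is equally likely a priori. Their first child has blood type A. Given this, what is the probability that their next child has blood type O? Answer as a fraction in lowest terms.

1/20

Possible genotypes: Amara ∈ {AA, AO}; Quinn ∈ {AA, AO}.
Weight each parental genotype pair by prior × P(type-A child):
  AA × AA: posterior weight 4/15; P(next child type O) = 0.
  AA × AO: posterior weight 4/15; P(next child type O) = 0.
  AO × AA: posterior weight 4/15; P(next child type O) = 0.
  AO × AO: posterior weight 1/5; P(next child type O) = 1/4.
Weighted sum = 1/20.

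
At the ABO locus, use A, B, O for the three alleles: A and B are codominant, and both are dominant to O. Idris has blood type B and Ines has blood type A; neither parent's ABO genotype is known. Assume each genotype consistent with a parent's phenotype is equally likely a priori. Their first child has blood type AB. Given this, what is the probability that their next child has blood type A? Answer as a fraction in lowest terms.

Possible genotypes: Idris ∈ {BB, BO}; Ines ∈ {AA, AO}.
Weight each parental genotype pair by prior × P(type-AB child):
  BB × AA: posterior weight 4/9; P(next child type A) = 0.
  BB × AO: posterior weight 2/9; P(next child type A) = 0.
  BO × AA: posterior weight 2/9; P(next child type A) = 1/2.
  BO × AO: posterior weight 1/9; P(next child type A) = 1/4.
Weighted sum = 5/36.

5/36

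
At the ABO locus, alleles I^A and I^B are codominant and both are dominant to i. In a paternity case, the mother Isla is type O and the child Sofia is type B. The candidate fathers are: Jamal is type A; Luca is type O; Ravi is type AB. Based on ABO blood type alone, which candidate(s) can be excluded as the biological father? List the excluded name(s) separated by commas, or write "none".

A candidate is excluded only if no genotype consistent with his phenotype could produce a type B child with a type O mother.
Jamal (type A): no genotype consistent with that phenotype can produce a type-B child with a type-O mother.
Luca (type O): no genotype consistent with that phenotype can produce a type-B child with a type-O mother.

Jamal, Luca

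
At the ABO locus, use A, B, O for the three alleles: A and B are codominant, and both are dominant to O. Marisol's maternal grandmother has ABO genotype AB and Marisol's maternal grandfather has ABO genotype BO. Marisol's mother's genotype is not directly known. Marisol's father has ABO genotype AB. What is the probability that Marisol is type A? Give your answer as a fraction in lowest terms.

Marisol's mother's ABO genotype from AB × BO: 1/4 AB, 1/4 AO, 1/4 BB, 1/4 BO.
Crossing each possibility with the father AB and summing P(type A): 1/4·1/4 + 1/4·1/2 + 1/4·0 + 1/4·1/4 = 1/4.

1/4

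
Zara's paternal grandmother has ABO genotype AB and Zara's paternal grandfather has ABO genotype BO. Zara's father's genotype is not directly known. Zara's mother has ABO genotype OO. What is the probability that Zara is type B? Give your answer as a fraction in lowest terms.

1/2

Zara's father's ABO genotype from AB × BO: 1/4 AB, 1/4 AO, 1/4 BB, 1/4 BO.
Crossing each possibility with the mother OO and summing P(type B): 1/4·1/2 + 1/4·0 + 1/4·1 + 1/4·1/2 = 1/2.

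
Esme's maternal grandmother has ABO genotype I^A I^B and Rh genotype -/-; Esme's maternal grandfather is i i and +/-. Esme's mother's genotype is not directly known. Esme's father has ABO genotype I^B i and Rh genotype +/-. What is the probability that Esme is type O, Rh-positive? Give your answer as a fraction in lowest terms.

5/32

Esme's mother's ABO genotype from I^A I^B × i i: 1/2 I^A i, 1/2 I^B i.
Crossing each possibility with the father I^B i and summing P(type O): 1/2·1/4 + 1/2·1/4 = 1/4.
Similarly for Rh via the mother's Rh distribution: P(Rh+) = 5/8.
Independent loci: 1/4 × 5/8 = 5/32.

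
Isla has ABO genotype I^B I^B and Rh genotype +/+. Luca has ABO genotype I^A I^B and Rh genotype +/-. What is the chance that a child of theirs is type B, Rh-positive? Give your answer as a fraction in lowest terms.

1/2

ABO cross I^B I^B × I^A I^B → offspring phenotypes: 1/2 B, 1/2 AB.
Rh cross +/+ × +/- → 1 Rh+.
Independent loci: P(type B, Rh-positive) = 1/2 × 1 = 1/2.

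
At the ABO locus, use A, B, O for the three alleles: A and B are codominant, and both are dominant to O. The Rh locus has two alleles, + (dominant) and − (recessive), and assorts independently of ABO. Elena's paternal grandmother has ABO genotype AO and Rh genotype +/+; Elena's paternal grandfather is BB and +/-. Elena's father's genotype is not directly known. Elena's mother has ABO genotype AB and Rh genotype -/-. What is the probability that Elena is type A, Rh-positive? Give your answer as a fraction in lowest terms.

3/16

Elena's father's ABO genotype from AO × BB: 1/2 AB, 1/2 BO.
Crossing each possibility with the mother AB and summing P(type A): 1/2·1/4 + 1/2·1/4 = 1/4.
Similarly for Rh via the father's Rh distribution: P(Rh+) = 3/4.
Independent loci: 1/4 × 3/4 = 3/16.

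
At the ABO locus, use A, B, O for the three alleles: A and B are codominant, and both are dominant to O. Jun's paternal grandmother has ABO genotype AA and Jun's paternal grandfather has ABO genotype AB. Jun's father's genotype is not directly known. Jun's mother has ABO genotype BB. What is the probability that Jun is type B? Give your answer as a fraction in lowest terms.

Jun's father's ABO genotype from AA × AB: 1/2 AA, 1/2 AB.
Crossing each possibility with the mother BB and summing P(type B): 1/2·0 + 1/2·1/2 = 1/4.

1/4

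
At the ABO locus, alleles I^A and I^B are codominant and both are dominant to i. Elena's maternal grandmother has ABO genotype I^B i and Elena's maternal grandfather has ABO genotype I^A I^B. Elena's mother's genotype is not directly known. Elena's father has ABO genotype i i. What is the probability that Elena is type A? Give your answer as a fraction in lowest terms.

1/4

Elena's mother's ABO genotype from I^B i × I^A I^B: 1/4 I^A I^B, 1/4 I^A i, 1/4 I^B I^B, 1/4 I^B i.
Crossing each possibility with the father i i and summing P(type A): 1/4·1/2 + 1/4·1/2 + 1/4·0 + 1/4·0 = 1/4.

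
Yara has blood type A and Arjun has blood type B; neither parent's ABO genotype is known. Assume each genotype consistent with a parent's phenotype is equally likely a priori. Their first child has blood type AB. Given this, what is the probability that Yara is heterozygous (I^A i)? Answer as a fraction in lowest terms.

Possible genotypes: Yara ∈ {I^A I^A, I^A i}; Arjun ∈ {I^B I^B, I^B i}.
Weight each parental genotype pair by prior × P(type-AB child):
  I^A I^A × I^B I^B: posterior weight 4/9.
  I^A I^A × I^B i: posterior weight 2/9.
  I^A i × I^B I^B: posterior weight 2/9.
  I^A i × I^B i: posterior weight 1/9.
Sum the posterior weight over pairs where Yara is I^A i: 1/3.

1/3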